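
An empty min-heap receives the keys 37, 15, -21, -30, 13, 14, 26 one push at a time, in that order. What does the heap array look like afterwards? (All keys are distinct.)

Insert 37:
  append 37 at index 0 → [37] (no swap needed)
Insert 15:
  append 15 at index 1 → [37, 15]
  15 < parent 37 at index 0, swap → [15, 37]
Insert -21:
  append -21 at index 2 → [15, 37, -21]
  -21 < parent 15 at index 0, swap → [-21, 37, 15]
Insert -30:
  append -30 at index 3 → [-21, 37, 15, -30]
  -30 < parent 37 at index 1, swap → [-21, -30, 15, 37]
  -30 < parent -21 at index 0, swap → [-30, -21, 15, 37]
Insert 13:
  append 13 at index 4 → [-30, -21, 15, 37, 13] (no swap needed)
Insert 14:
  append 14 at index 5 → [-30, -21, 15, 37, 13, 14]
  14 < parent 15 at index 2, swap → [-30, -21, 14, 37, 13, 15]
Insert 26:
  append 26 at index 6 → [-30, -21, 14, 37, 13, 15, 26] (no swap needed)

[-30, -21, 14, 37, 13, 15, 26]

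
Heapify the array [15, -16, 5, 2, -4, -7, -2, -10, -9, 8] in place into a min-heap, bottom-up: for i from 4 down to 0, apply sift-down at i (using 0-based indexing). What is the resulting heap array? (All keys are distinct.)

[-16, -10, -7, -9, -4, 5, -2, 2, 15, 8]

sift down from index 4: already satisfies heap property
sift down from index 3:
  2 vs smaller child -10 at index 7, swap → [15, -16, 5, -10, -4, -7, -2, 2, -9, 8]
sift down from index 2:
  5 vs smaller child -7 at index 5, swap → [15, -16, -7, -10, -4, 5, -2, 2, -9, 8]
sift down from index 1: already satisfies heap property
sift down from index 0:
  15 vs smaller child -16 at index 1, swap → [-16, 15, -7, -10, -4, 5, -2, 2, -9, 8]
  15 vs smaller child -10 at index 3, swap → [-16, -10, -7, 15, -4, 5, -2, 2, -9, 8]
  15 vs smaller child -9 at index 8, swap → [-16, -10, -7, -9, -4, 5, -2, 2, 15, 8]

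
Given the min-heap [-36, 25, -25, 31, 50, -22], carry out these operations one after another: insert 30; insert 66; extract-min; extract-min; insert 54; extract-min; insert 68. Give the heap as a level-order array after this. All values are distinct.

[25, 31, 30, 54, 50, 66, 68]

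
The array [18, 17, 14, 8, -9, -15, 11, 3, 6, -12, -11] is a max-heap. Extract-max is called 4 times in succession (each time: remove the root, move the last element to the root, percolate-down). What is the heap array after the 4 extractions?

extract-max #1 returns 18:
  remove root 18; move last element -11 to root → [-11, 17, 14, 8, -9, -15, 11, 3, 6, -12]
  -11 vs larger child 17 at index 1, swap → [17, -11, 14, 8, -9, -15, 11, 3, 6, -12]
  -11 vs larger child 8 at index 3, swap → [17, 8, 14, -11, -9, -15, 11, 3, 6, -12]
  -11 vs larger child 6 at index 8, swap → [17, 8, 14, 6, -9, -15, 11, 3, -11, -12]
extract-max #2 returns 17:
  remove root 17; move last element -12 to root → [-12, 8, 14, 6, -9, -15, 11, 3, -11]
  -12 vs larger child 14 at index 2, swap → [14, 8, -12, 6, -9, -15, 11, 3, -11]
  -12 vs larger child 11 at index 6, swap → [14, 8, 11, 6, -9, -15, -12, 3, -11]
extract-max #3 returns 14:
  remove root 14; move last element -11 to root → [-11, 8, 11, 6, -9, -15, -12, 3]
  -11 vs larger child 11 at index 2, swap → [11, 8, -11, 6, -9, -15, -12, 3]
extract-max #4 returns 11:
  remove root 11; move last element 3 to root → [3, 8, -11, 6, -9, -15, -12]
  3 vs larger child 8 at index 1, swap → [8, 3, -11, 6, -9, -15, -12]
  3 vs larger child 6 at index 3, swap → [8, 6, -11, 3, -9, -15, -12]

[8, 6, -11, 3, -9, -15, -12]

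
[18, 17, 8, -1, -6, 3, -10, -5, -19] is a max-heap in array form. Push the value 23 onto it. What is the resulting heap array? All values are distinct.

[23, 18, 8, -1, 17, 3, -10, -5, -19, -6]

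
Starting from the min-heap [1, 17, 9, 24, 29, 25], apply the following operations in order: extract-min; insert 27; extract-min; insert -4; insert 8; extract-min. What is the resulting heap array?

[8, 24, 17, 27, 29, 25]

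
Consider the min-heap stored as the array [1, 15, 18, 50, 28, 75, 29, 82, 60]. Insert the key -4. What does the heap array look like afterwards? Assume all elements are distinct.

append -4 at index 9 → [1, 15, 18, 50, 28, 75, 29, 82, 60, -4]
-4 < parent 28 at index 4, swap → [1, 15, 18, 50, -4, 75, 29, 82, 60, 28]
-4 < parent 15 at index 1, swap → [1, -4, 18, 50, 15, 75, 29, 82, 60, 28]
-4 < parent 1 at index 0, swap → [-4, 1, 18, 50, 15, 75, 29, 82, 60, 28]

[-4, 1, 18, 50, 15, 75, 29, 82, 60, 28]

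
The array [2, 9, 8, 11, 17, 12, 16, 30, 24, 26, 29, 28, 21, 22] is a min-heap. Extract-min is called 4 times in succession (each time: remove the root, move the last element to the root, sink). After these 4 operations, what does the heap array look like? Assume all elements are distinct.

[12, 17, 16, 22, 26, 21, 29, 30, 24, 28]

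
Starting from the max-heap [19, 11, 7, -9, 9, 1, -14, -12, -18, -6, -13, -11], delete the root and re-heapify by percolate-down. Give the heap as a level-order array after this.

[11, 9, 7, -9, -6, 1, -14, -12, -18, -11, -13]

remove root 19; move last element -11 to root → [-11, 11, 7, -9, 9, 1, -14, -12, -18, -6, -13]
-11 vs larger child 11 at index 1, swap → [11, -11, 7, -9, 9, 1, -14, -12, -18, -6, -13]
-11 vs larger child 9 at index 4, swap → [11, 9, 7, -9, -11, 1, -14, -12, -18, -6, -13]
-11 vs larger child -6 at index 9, swap → [11, 9, 7, -9, -6, 1, -14, -12, -18, -11, -13]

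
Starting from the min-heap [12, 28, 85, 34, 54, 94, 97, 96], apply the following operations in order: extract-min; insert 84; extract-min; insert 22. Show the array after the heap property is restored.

[22, 34, 85, 54, 96, 94, 97, 84]

extract-min → returns 12:
  remove root 12; move last element 96 to root → [96, 28, 85, 34, 54, 94, 97]
  96 vs smaller child 28 at index 1, swap → [28, 96, 85, 34, 54, 94, 97]
  96 vs smaller child 34 at index 3, swap → [28, 34, 85, 96, 54, 94, 97]
insert 84:
  append 84 at index 7 → [28, 34, 85, 96, 54, 94, 97, 84]
  84 < parent 96 at index 3, swap → [28, 34, 85, 84, 54, 94, 97, 96]
extract-min → returns 28:
  remove root 28; move last element 96 to root → [96, 34, 85, 84, 54, 94, 97]
  96 vs smaller child 34 at index 1, swap → [34, 96, 85, 84, 54, 94, 97]
  96 vs smaller child 54 at index 4, swap → [34, 54, 85, 84, 96, 94, 97]
insert 22:
  append 22 at index 7 → [34, 54, 85, 84, 96, 94, 97, 22]
  22 < parent 84 at index 3, swap → [34, 54, 85, 22, 96, 94, 97, 84]
  22 < parent 54 at index 1, swap → [34, 22, 85, 54, 96, 94, 97, 84]
  22 < parent 34 at index 0, swap → [22, 34, 85, 54, 96, 94, 97, 84]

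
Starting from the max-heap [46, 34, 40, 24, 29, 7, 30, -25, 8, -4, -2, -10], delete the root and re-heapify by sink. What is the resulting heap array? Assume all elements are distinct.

[40, 34, 30, 24, 29, 7, -10, -25, 8, -4, -2]

remove root 46; move last element -10 to root → [-10, 34, 40, 24, 29, 7, 30, -25, 8, -4, -2]
-10 vs larger child 40 at index 2, swap → [40, 34, -10, 24, 29, 7, 30, -25, 8, -4, -2]
-10 vs larger child 30 at index 6, swap → [40, 34, 30, 24, 29, 7, -10, -25, 8, -4, -2]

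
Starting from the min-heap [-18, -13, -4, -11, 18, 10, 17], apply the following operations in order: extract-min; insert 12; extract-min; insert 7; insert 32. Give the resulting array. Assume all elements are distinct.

[-11, 12, -4, 17, 18, 10, 7, 32]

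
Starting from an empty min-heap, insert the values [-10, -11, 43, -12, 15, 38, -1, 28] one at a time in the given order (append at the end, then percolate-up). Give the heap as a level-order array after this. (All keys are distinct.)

Insert -10:
  append -10 at index 0 → [-10] (no swap needed)
Insert -11:
  append -11 at index 1 → [-10, -11]
  -11 < parent -10 at index 0, swap → [-11, -10]
Insert 43:
  append 43 at index 2 → [-11, -10, 43] (no swap needed)
Insert -12:
  append -12 at index 3 → [-11, -10, 43, -12]
  -12 < parent -10 at index 1, swap → [-11, -12, 43, -10]
  -12 < parent -11 at index 0, swap → [-12, -11, 43, -10]
Insert 15:
  append 15 at index 4 → [-12, -11, 43, -10, 15] (no swap needed)
Insert 38:
  append 38 at index 5 → [-12, -11, 43, -10, 15, 38]
  38 < parent 43 at index 2, swap → [-12, -11, 38, -10, 15, 43]
Insert -1:
  append -1 at index 6 → [-12, -11, 38, -10, 15, 43, -1]
  -1 < parent 38 at index 2, swap → [-12, -11, -1, -10, 15, 43, 38]
Insert 28:
  append 28 at index 7 → [-12, -11, -1, -10, 15, 43, 38, 28] (no swap needed)

[-12, -11, -1, -10, 15, 43, 38, 28]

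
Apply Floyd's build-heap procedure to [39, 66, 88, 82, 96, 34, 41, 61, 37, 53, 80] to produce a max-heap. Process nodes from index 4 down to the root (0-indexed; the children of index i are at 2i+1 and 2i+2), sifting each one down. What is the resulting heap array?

sift down from index 4: already satisfies heap property
sift down from index 3: already satisfies heap property
sift down from index 2: already satisfies heap property
sift down from index 1:
  66 vs larger child 96 at index 4, swap → [39, 96, 88, 82, 66, 34, 41, 61, 37, 53, 80]
  66 vs larger child 80 at index 10, swap → [39, 96, 88, 82, 80, 34, 41, 61, 37, 53, 66]
sift down from index 0:
  39 vs larger child 96 at index 1, swap → [96, 39, 88, 82, 80, 34, 41, 61, 37, 53, 66]
  39 vs larger child 82 at index 3, swap → [96, 82, 88, 39, 80, 34, 41, 61, 37, 53, 66]
  39 vs larger child 61 at index 7, swap → [96, 82, 88, 61, 80, 34, 41, 39, 37, 53, 66]

[96, 82, 88, 61, 80, 34, 41, 39, 37, 53, 66]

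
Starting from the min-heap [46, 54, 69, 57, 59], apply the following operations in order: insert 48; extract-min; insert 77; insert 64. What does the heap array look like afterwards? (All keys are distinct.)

[48, 54, 64, 57, 59, 77, 69]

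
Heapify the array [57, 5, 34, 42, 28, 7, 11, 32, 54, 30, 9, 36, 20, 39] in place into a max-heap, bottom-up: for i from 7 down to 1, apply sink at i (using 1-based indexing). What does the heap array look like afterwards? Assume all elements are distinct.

[57, 54, 39, 42, 30, 36, 34, 32, 5, 28, 9, 7, 20, 11]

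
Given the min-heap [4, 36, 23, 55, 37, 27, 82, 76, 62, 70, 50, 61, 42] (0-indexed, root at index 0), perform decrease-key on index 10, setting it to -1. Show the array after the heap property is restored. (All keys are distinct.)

set index 10 from 50 to -1 → [4, 36, 23, 55, 37, 27, 82, 76, 62, 70, -1, 61, 42]
-1 < parent 37 at index 4, swap → [4, 36, 23, 55, -1, 27, 82, 76, 62, 70, 37, 61, 42]
-1 < parent 36 at index 1, swap → [4, -1, 23, 55, 36, 27, 82, 76, 62, 70, 37, 61, 42]
-1 < parent 4 at index 0, swap → [-1, 4, 23, 55, 36, 27, 82, 76, 62, 70, 37, 61, 42]

[-1, 4, 23, 55, 36, 27, 82, 76, 62, 70, 37, 61, 42]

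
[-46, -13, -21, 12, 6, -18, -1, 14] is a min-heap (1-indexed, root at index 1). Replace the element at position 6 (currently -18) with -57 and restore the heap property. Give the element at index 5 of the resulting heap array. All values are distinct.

set index 6 from -18 to -57 → [-46, -13, -21, 12, 6, -57, -1, 14]
-57 < parent -21 at index 3, swap → [-46, -13, -57, 12, 6, -21, -1, 14]
-57 < parent -46 at index 1, swap → [-57, -13, -46, 12, 6, -21, -1, 14]
resulting array: [-57, -13, -46, 12, 6, -21, -1, 14]

6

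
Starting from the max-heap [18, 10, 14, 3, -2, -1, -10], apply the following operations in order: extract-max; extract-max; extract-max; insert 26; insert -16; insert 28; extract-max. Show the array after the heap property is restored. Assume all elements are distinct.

[26, 3, -1, -10, -2, -16]

extract-max → returns 18:
  remove root 18; move last element -10 to root → [-10, 10, 14, 3, -2, -1]
  -10 vs larger child 14 at index 2, swap → [14, 10, -10, 3, -2, -1]
  -10 vs only child -1 at index 5, swap → [14, 10, -1, 3, -2, -10]
extract-max → returns 14:
  remove root 14; move last element -10 to root → [-10, 10, -1, 3, -2]
  -10 vs larger child 10 at index 1, swap → [10, -10, -1, 3, -2]
  -10 vs larger child 3 at index 3, swap → [10, 3, -1, -10, -2]
extract-max → returns 10:
  remove root 10; move last element -2 to root → [-2, 3, -1, -10]
  -2 vs larger child 3 at index 1, swap → [3, -2, -1, -10]
insert 26:
  append 26 at index 4 → [3, -2, -1, -10, 26]
  26 > parent -2 at index 1, swap → [3, 26, -1, -10, -2]
  26 > parent 3 at index 0, swap → [26, 3, -1, -10, -2]
insert -16:
  append -16 at index 5 → [26, 3, -1, -10, -2, -16] (no swap needed)
insert 28:
  append 28 at index 6 → [26, 3, -1, -10, -2, -16, 28]
  28 > parent -1 at index 2, swap → [26, 3, 28, -10, -2, -16, -1]
  28 > parent 26 at index 0, swap → [28, 3, 26, -10, -2, -16, -1]
extract-max → returns 28:
  remove root 28; move last element -1 to root → [-1, 3, 26, -10, -2, -16]
  -1 vs larger child 26 at index 2, swap → [26, 3, -1, -10, -2, -16]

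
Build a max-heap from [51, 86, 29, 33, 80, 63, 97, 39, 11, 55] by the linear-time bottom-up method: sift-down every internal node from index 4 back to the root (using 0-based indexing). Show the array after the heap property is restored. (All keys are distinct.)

[97, 86, 63, 39, 80, 51, 29, 33, 11, 55]

sift down from index 4: already satisfies heap property
sift down from index 3:
  33 vs larger child 39 at index 7, swap → [51, 86, 29, 39, 80, 63, 97, 33, 11, 55]
sift down from index 2:
  29 vs larger child 97 at index 6, swap → [51, 86, 97, 39, 80, 63, 29, 33, 11, 55]
sift down from index 1: already satisfies heap property
sift down from index 0:
  51 vs larger child 97 at index 2, swap → [97, 86, 51, 39, 80, 63, 29, 33, 11, 55]
  51 vs larger child 63 at index 5, swap → [97, 86, 63, 39, 80, 51, 29, 33, 11, 55]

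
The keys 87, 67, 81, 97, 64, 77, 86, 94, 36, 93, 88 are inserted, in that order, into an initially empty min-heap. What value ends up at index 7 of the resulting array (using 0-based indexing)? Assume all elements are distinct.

97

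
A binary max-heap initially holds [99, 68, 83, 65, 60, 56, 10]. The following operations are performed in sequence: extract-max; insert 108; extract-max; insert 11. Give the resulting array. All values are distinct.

[83, 68, 56, 65, 60, 10, 11]

extract-max → returns 99:
  remove root 99; move last element 10 to root → [10, 68, 83, 65, 60, 56]
  10 vs larger child 83 at index 2, swap → [83, 68, 10, 65, 60, 56]
  10 vs only child 56 at index 5, swap → [83, 68, 56, 65, 60, 10]
insert 108:
  append 108 at index 6 → [83, 68, 56, 65, 60, 10, 108]
  108 > parent 56 at index 2, swap → [83, 68, 108, 65, 60, 10, 56]
  108 > parent 83 at index 0, swap → [108, 68, 83, 65, 60, 10, 56]
extract-max → returns 108:
  remove root 108; move last element 56 to root → [56, 68, 83, 65, 60, 10]
  56 vs larger child 83 at index 2, swap → [83, 68, 56, 65, 60, 10]
insert 11:
  append 11 at index 6 → [83, 68, 56, 65, 60, 10, 11] (no swap needed)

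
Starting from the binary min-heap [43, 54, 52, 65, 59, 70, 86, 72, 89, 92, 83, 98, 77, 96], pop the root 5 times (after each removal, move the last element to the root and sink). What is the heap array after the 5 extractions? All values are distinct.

extract-min #1 returns 43:
  remove root 43; move last element 96 to root → [96, 54, 52, 65, 59, 70, 86, 72, 89, 92, 83, 98, 77]
  96 vs smaller child 52 at index 2, swap → [52, 54, 96, 65, 59, 70, 86, 72, 89, 92, 83, 98, 77]
  96 vs smaller child 70 at index 5, swap → [52, 54, 70, 65, 59, 96, 86, 72, 89, 92, 83, 98, 77]
  96 vs smaller child 77 at index 12, swap → [52, 54, 70, 65, 59, 77, 86, 72, 89, 92, 83, 98, 96]
extract-min #2 returns 52:
  remove root 52; move last element 96 to root → [96, 54, 70, 65, 59, 77, 86, 72, 89, 92, 83, 98]
  96 vs smaller child 54 at index 1, swap → [54, 96, 70, 65, 59, 77, 86, 72, 89, 92, 83, 98]
  96 vs smaller child 59 at index 4, swap → [54, 59, 70, 65, 96, 77, 86, 72, 89, 92, 83, 98]
  96 vs smaller child 83 at index 10, swap → [54, 59, 70, 65, 83, 77, 86, 72, 89, 92, 96, 98]
extract-min #3 returns 54:
  remove root 54; move last element 98 to root → [98, 59, 70, 65, 83, 77, 86, 72, 89, 92, 96]
  98 vs smaller child 59 at index 1, swap → [59, 98, 70, 65, 83, 77, 86, 72, 89, 92, 96]
  98 vs smaller child 65 at index 3, swap → [59, 65, 70, 98, 83, 77, 86, 72, 89, 92, 96]
  98 vs smaller child 72 at index 7, swap → [59, 65, 70, 72, 83, 77, 86, 98, 89, 92, 96]
extract-min #4 returns 59:
  remove root 59; move last element 96 to root → [96, 65, 70, 72, 83, 77, 86, 98, 89, 92]
  96 vs smaller child 65 at index 1, swap → [65, 96, 70, 72, 83, 77, 86, 98, 89, 92]
  96 vs smaller child 72 at index 3, swap → [65, 72, 70, 96, 83, 77, 86, 98, 89, 92]
  96 vs smaller child 89 at index 8, swap → [65, 72, 70, 89, 83, 77, 86, 98, 96, 92]
extract-min #5 returns 65:
  remove root 65; move last element 92 to root → [92, 72, 70, 89, 83, 77, 86, 98, 96]
  92 vs smaller child 70 at index 2, swap → [70, 72, 92, 89, 83, 77, 86, 98, 96]
  92 vs smaller child 77 at index 5, swap → [70, 72, 77, 89, 83, 92, 86, 98, 96]

[70, 72, 77, 89, 83, 92, 86, 98, 96]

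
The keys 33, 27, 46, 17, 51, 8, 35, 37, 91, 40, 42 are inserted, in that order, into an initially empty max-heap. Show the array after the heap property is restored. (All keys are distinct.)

[91, 51, 35, 46, 42, 8, 33, 17, 37, 27, 40]

Insert 33:
  append 33 at index 0 → [33] (no swap needed)
Insert 27:
  append 27 at index 1 → [33, 27] (no swap needed)
Insert 46:
  append 46 at index 2 → [33, 27, 46]
  46 > parent 33 at index 0, swap → [46, 27, 33]
Insert 17:
  append 17 at index 3 → [46, 27, 33, 17] (no swap needed)
Insert 51:
  append 51 at index 4 → [46, 27, 33, 17, 51]
  51 > parent 27 at index 1, swap → [46, 51, 33, 17, 27]
  51 > parent 46 at index 0, swap → [51, 46, 33, 17, 27]
Insert 8:
  append 8 at index 5 → [51, 46, 33, 17, 27, 8] (no swap needed)
Insert 35:
  append 35 at index 6 → [51, 46, 33, 17, 27, 8, 35]
  35 > parent 33 at index 2, swap → [51, 46, 35, 17, 27, 8, 33]
Insert 37:
  append 37 at index 7 → [51, 46, 35, 17, 27, 8, 33, 37]
  37 > parent 17 at index 3, swap → [51, 46, 35, 37, 27, 8, 33, 17]
Insert 91:
  append 91 at index 8 → [51, 46, 35, 37, 27, 8, 33, 17, 91]
  91 > parent 37 at index 3, swap → [51, 46, 35, 91, 27, 8, 33, 17, 37]
  91 > parent 46 at index 1, swap → [51, 91, 35, 46, 27, 8, 33, 17, 37]
  91 > parent 51 at index 0, swap → [91, 51, 35, 46, 27, 8, 33, 17, 37]
Insert 40:
  append 40 at index 9 → [91, 51, 35, 46, 27, 8, 33, 17, 37, 40]
  40 > parent 27 at index 4, swap → [91, 51, 35, 46, 40, 8, 33, 17, 37, 27]
Insert 42:
  append 42 at index 10 → [91, 51, 35, 46, 40, 8, 33, 17, 37, 27, 42]
  42 > parent 40 at index 4, swap → [91, 51, 35, 46, 42, 8, 33, 17, 37, 27, 40]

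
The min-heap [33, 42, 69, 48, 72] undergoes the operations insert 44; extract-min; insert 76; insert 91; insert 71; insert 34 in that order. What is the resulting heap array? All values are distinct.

[34, 42, 44, 48, 72, 76, 91, 71, 69]

insert 44:
  append 44 at index 5 → [33, 42, 69, 48, 72, 44]
  44 < parent 69 at index 2, swap → [33, 42, 44, 48, 72, 69]
extract-min → returns 33:
  remove root 33; move last element 69 to root → [69, 42, 44, 48, 72]
  69 vs smaller child 42 at index 1, swap → [42, 69, 44, 48, 72]
  69 vs smaller child 48 at index 3, swap → [42, 48, 44, 69, 72]
insert 76:
  append 76 at index 5 → [42, 48, 44, 69, 72, 76] (no swap needed)
insert 91:
  append 91 at index 6 → [42, 48, 44, 69, 72, 76, 91] (no swap needed)
insert 71:
  append 71 at index 7 → [42, 48, 44, 69, 72, 76, 91, 71] (no swap needed)
insert 34:
  append 34 at index 8 → [42, 48, 44, 69, 72, 76, 91, 71, 34]
  34 < parent 69 at index 3, swap → [42, 48, 44, 34, 72, 76, 91, 71, 69]
  34 < parent 48 at index 1, swap → [42, 34, 44, 48, 72, 76, 91, 71, 69]
  34 < parent 42 at index 0, swap → [34, 42, 44, 48, 72, 76, 91, 71, 69]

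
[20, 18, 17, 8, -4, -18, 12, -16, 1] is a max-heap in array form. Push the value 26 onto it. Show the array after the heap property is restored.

[26, 20, 17, 8, 18, -18, 12, -16, 1, -4]

append 26 at index 9 → [20, 18, 17, 8, -4, -18, 12, -16, 1, 26]
26 > parent -4 at index 4, swap → [20, 18, 17, 8, 26, -18, 12, -16, 1, -4]
26 > parent 18 at index 1, swap → [20, 26, 17, 8, 18, -18, 12, -16, 1, -4]
26 > parent 20 at index 0, swap → [26, 20, 17, 8, 18, -18, 12, -16, 1, -4]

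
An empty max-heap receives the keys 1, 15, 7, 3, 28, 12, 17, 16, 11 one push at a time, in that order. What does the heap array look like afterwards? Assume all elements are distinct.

Insert 1:
  append 1 at index 0 → [1] (no swap needed)
Insert 15:
  append 15 at index 1 → [1, 15]
  15 > parent 1 at index 0, swap → [15, 1]
Insert 7:
  append 7 at index 2 → [15, 1, 7] (no swap needed)
Insert 3:
  append 3 at index 3 → [15, 1, 7, 3]
  3 > parent 1 at index 1, swap → [15, 3, 7, 1]
Insert 28:
  append 28 at index 4 → [15, 3, 7, 1, 28]
  28 > parent 3 at index 1, swap → [15, 28, 7, 1, 3]
  28 > parent 15 at index 0, swap → [28, 15, 7, 1, 3]
Insert 12:
  append 12 at index 5 → [28, 15, 7, 1, 3, 12]
  12 > parent 7 at index 2, swap → [28, 15, 12, 1, 3, 7]
Insert 17:
  append 17 at index 6 → [28, 15, 12, 1, 3, 7, 17]
  17 > parent 12 at index 2, swap → [28, 15, 17, 1, 3, 7, 12]
Insert 16:
  append 16 at index 7 → [28, 15, 17, 1, 3, 7, 12, 16]
  16 > parent 1 at index 3, swap → [28, 15, 17, 16, 3, 7, 12, 1]
  16 > parent 15 at index 1, swap → [28, 16, 17, 15, 3, 7, 12, 1]
Insert 11:
  append 11 at index 8 → [28, 16, 17, 15, 3, 7, 12, 1, 11] (no swap needed)

[28, 16, 17, 15, 3, 7, 12, 1, 11]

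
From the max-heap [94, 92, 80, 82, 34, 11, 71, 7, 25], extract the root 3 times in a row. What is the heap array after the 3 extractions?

[80, 34, 71, 25, 7, 11]

extract-max #1 returns 94:
  remove root 94; move last element 25 to root → [25, 92, 80, 82, 34, 11, 71, 7]
  25 vs larger child 92 at index 1, swap → [92, 25, 80, 82, 34, 11, 71, 7]
  25 vs larger child 82 at index 3, swap → [92, 82, 80, 25, 34, 11, 71, 7]
extract-max #2 returns 92:
  remove root 92; move last element 7 to root → [7, 82, 80, 25, 34, 11, 71]
  7 vs larger child 82 at index 1, swap → [82, 7, 80, 25, 34, 11, 71]
  7 vs larger child 34 at index 4, swap → [82, 34, 80, 25, 7, 11, 71]
extract-max #3 returns 82:
  remove root 82; move last element 71 to root → [71, 34, 80, 25, 7, 11]
  71 vs larger child 80 at index 2, swap → [80, 34, 71, 25, 7, 11]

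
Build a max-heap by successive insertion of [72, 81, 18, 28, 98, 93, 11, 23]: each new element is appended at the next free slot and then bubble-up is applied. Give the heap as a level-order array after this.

Insert 72:
  append 72 at index 0 → [72] (no swap needed)
Insert 81:
  append 81 at index 1 → [72, 81]
  81 > parent 72 at index 0, swap → [81, 72]
Insert 18:
  append 18 at index 2 → [81, 72, 18] (no swap needed)
Insert 28:
  append 28 at index 3 → [81, 72, 18, 28] (no swap needed)
Insert 98:
  append 98 at index 4 → [81, 72, 18, 28, 98]
  98 > parent 72 at index 1, swap → [81, 98, 18, 28, 72]
  98 > parent 81 at index 0, swap → [98, 81, 18, 28, 72]
Insert 93:
  append 93 at index 5 → [98, 81, 18, 28, 72, 93]
  93 > parent 18 at index 2, swap → [98, 81, 93, 28, 72, 18]
Insert 11:
  append 11 at index 6 → [98, 81, 93, 28, 72, 18, 11] (no swap needed)
Insert 23:
  append 23 at index 7 → [98, 81, 93, 28, 72, 18, 11, 23] (no swap needed)

[98, 81, 93, 28, 72, 18, 11, 23]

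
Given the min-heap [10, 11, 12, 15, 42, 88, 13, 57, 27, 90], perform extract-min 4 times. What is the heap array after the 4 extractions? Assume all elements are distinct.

[15, 27, 57, 90, 42, 88]

extract-min #1 returns 10:
  remove root 10; move last element 90 to root → [90, 11, 12, 15, 42, 88, 13, 57, 27]
  90 vs smaller child 11 at index 1, swap → [11, 90, 12, 15, 42, 88, 13, 57, 27]
  90 vs smaller child 15 at index 3, swap → [11, 15, 12, 90, 42, 88, 13, 57, 27]
  90 vs smaller child 27 at index 8, swap → [11, 15, 12, 27, 42, 88, 13, 57, 90]
extract-min #2 returns 11:
  remove root 11; move last element 90 to root → [90, 15, 12, 27, 42, 88, 13, 57]
  90 vs smaller child 12 at index 2, swap → [12, 15, 90, 27, 42, 88, 13, 57]
  90 vs smaller child 13 at index 6, swap → [12, 15, 13, 27, 42, 88, 90, 57]
extract-min #3 returns 12:
  remove root 12; move last element 57 to root → [57, 15, 13, 27, 42, 88, 90]
  57 vs smaller child 13 at index 2, swap → [13, 15, 57, 27, 42, 88, 90]
extract-min #4 returns 13:
  remove root 13; move last element 90 to root → [90, 15, 57, 27, 42, 88]
  90 vs smaller child 15 at index 1, swap → [15, 90, 57, 27, 42, 88]
  90 vs smaller child 27 at index 3, swap → [15, 27, 57, 90, 42, 88]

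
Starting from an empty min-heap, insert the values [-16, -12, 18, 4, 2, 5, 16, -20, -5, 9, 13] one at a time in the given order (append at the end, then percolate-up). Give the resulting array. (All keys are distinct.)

[-20, -16, 5, -12, 2, 18, 16, 4, -5, 9, 13]

Insert -16:
  append -16 at index 0 → [-16] (no swap needed)
Insert -12:
  append -12 at index 1 → [-16, -12] (no swap needed)
Insert 18:
  append 18 at index 2 → [-16, -12, 18] (no swap needed)
Insert 4:
  append 4 at index 3 → [-16, -12, 18, 4] (no swap needed)
Insert 2:
  append 2 at index 4 → [-16, -12, 18, 4, 2] (no swap needed)
Insert 5:
  append 5 at index 5 → [-16, -12, 18, 4, 2, 5]
  5 < parent 18 at index 2, swap → [-16, -12, 5, 4, 2, 18]
Insert 16:
  append 16 at index 6 → [-16, -12, 5, 4, 2, 18, 16] (no swap needed)
Insert -20:
  append -20 at index 7 → [-16, -12, 5, 4, 2, 18, 16, -20]
  -20 < parent 4 at index 3, swap → [-16, -12, 5, -20, 2, 18, 16, 4]
  -20 < parent -12 at index 1, swap → [-16, -20, 5, -12, 2, 18, 16, 4]
  -20 < parent -16 at index 0, swap → [-20, -16, 5, -12, 2, 18, 16, 4]
Insert -5:
  append -5 at index 8 → [-20, -16, 5, -12, 2, 18, 16, 4, -5] (no swap needed)
Insert 9:
  append 9 at index 9 → [-20, -16, 5, -12, 2, 18, 16, 4, -5, 9] (no swap needed)
Insert 13:
  append 13 at index 10 → [-20, -16, 5, -12, 2, 18, 16, 4, -5, 9, 13] (no swap needed)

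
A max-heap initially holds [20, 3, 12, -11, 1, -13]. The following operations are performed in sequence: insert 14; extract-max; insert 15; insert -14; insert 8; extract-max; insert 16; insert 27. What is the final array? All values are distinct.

insert 14:
  append 14 at index 6 → [20, 3, 12, -11, 1, -13, 14]
  14 > parent 12 at index 2, swap → [20, 3, 14, -11, 1, -13, 12]
extract-max → returns 20:
  remove root 20; move last element 12 to root → [12, 3, 14, -11, 1, -13]
  12 vs larger child 14 at index 2, swap → [14, 3, 12, -11, 1, -13]
insert 15:
  append 15 at index 6 → [14, 3, 12, -11, 1, -13, 15]
  15 > parent 12 at index 2, swap → [14, 3, 15, -11, 1, -13, 12]
  15 > parent 14 at index 0, swap → [15, 3, 14, -11, 1, -13, 12]
insert -14:
  append -14 at index 7 → [15, 3, 14, -11, 1, -13, 12, -14] (no swap needed)
insert 8:
  append 8 at index 8 → [15, 3, 14, -11, 1, -13, 12, -14, 8]
  8 > parent -11 at index 3, swap → [15, 3, 14, 8, 1, -13, 12, -14, -11]
  8 > parent 3 at index 1, swap → [15, 8, 14, 3, 1, -13, 12, -14, -11]
extract-max → returns 15:
  remove root 15; move last element -11 to root → [-11, 8, 14, 3, 1, -13, 12, -14]
  -11 vs larger child 14 at index 2, swap → [14, 8, -11, 3, 1, -13, 12, -14]
  -11 vs larger child 12 at index 6, swap → [14, 8, 12, 3, 1, -13, -11, -14]
insert 16:
  append 16 at index 8 → [14, 8, 12, 3, 1, -13, -11, -14, 16]
  16 > parent 3 at index 3, swap → [14, 8, 12, 16, 1, -13, -11, -14, 3]
  16 > parent 8 at index 1, swap → [14, 16, 12, 8, 1, -13, -11, -14, 3]
  16 > parent 14 at index 0, swap → [16, 14, 12, 8, 1, -13, -11, -14, 3]
insert 27:
  append 27 at index 9 → [16, 14, 12, 8, 1, -13, -11, -14, 3, 27]
  27 > parent 1 at index 4, swap → [16, 14, 12, 8, 27, -13, -11, -14, 3, 1]
  27 > parent 14 at index 1, swap → [16, 27, 12, 8, 14, -13, -11, -14, 3, 1]
  27 > parent 16 at index 0, swap → [27, 16, 12, 8, 14, -13, -11, -14, 3, 1]

[27, 16, 12, 8, 14, -13, -11, -14, 3, 1]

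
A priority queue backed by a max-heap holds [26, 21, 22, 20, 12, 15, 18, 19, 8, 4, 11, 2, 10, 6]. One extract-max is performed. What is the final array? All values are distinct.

[22, 21, 18, 20, 12, 15, 6, 19, 8, 4, 11, 2, 10]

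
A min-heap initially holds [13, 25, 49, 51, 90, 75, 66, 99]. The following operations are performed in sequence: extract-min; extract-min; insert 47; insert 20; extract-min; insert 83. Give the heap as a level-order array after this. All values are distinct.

extract-min → returns 13:
  remove root 13; move last element 99 to root → [99, 25, 49, 51, 90, 75, 66]
  99 vs smaller child 25 at index 1, swap → [25, 99, 49, 51, 90, 75, 66]
  99 vs smaller child 51 at index 3, swap → [25, 51, 49, 99, 90, 75, 66]
extract-min → returns 25:
  remove root 25; move last element 66 to root → [66, 51, 49, 99, 90, 75]
  66 vs smaller child 49 at index 2, swap → [49, 51, 66, 99, 90, 75]
insert 47:
  append 47 at index 6 → [49, 51, 66, 99, 90, 75, 47]
  47 < parent 66 at index 2, swap → [49, 51, 47, 99, 90, 75, 66]
  47 < parent 49 at index 0, swap → [47, 51, 49, 99, 90, 75, 66]
insert 20:
  append 20 at index 7 → [47, 51, 49, 99, 90, 75, 66, 20]
  20 < parent 99 at index 3, swap → [47, 51, 49, 20, 90, 75, 66, 99]
  20 < parent 51 at index 1, swap → [47, 20, 49, 51, 90, 75, 66, 99]
  20 < parent 47 at index 0, swap → [20, 47, 49, 51, 90, 75, 66, 99]
extract-min → returns 20:
  remove root 20; move last element 99 to root → [99, 47, 49, 51, 90, 75, 66]
  99 vs smaller child 47 at index 1, swap → [47, 99, 49, 51, 90, 75, 66]
  99 vs smaller child 51 at index 3, swap → [47, 51, 49, 99, 90, 75, 66]
insert 83:
  append 83 at index 7 → [47, 51, 49, 99, 90, 75, 66, 83]
  83 < parent 99 at index 3, swap → [47, 51, 49, 83, 90, 75, 66, 99]

[47, 51, 49, 83, 90, 75, 66, 99]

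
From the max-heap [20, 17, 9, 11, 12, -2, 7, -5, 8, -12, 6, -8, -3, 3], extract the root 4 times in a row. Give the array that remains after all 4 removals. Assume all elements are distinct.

[9, 8, 7, -3, 6, -2, 3, -5, -8, -12]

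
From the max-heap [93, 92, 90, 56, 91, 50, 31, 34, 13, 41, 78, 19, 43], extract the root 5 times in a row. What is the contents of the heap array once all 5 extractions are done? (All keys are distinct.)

extract-max #1 returns 93:
  remove root 93; move last element 43 to root → [43, 92, 90, 56, 91, 50, 31, 34, 13, 41, 78, 19]
  43 vs larger child 92 at index 1, swap → [92, 43, 90, 56, 91, 50, 31, 34, 13, 41, 78, 19]
  43 vs larger child 91 at index 4, swap → [92, 91, 90, 56, 43, 50, 31, 34, 13, 41, 78, 19]
  43 vs larger child 78 at index 10, swap → [92, 91, 90, 56, 78, 50, 31, 34, 13, 41, 43, 19]
extract-max #2 returns 92:
  remove root 92; move last element 19 to root → [19, 91, 90, 56, 78, 50, 31, 34, 13, 41, 43]
  19 vs larger child 91 at index 1, swap → [91, 19, 90, 56, 78, 50, 31, 34, 13, 41, 43]
  19 vs larger child 78 at index 4, swap → [91, 78, 90, 56, 19, 50, 31, 34, 13, 41, 43]
  19 vs larger child 43 at index 10, swap → [91, 78, 90, 56, 43, 50, 31, 34, 13, 41, 19]
extract-max #3 returns 91:
  remove root 91; move last element 19 to root → [19, 78, 90, 56, 43, 50, 31, 34, 13, 41]
  19 vs larger child 90 at index 2, swap → [90, 78, 19, 56, 43, 50, 31, 34, 13, 41]
  19 vs larger child 50 at index 5, swap → [90, 78, 50, 56, 43, 19, 31, 34, 13, 41]
extract-max #4 returns 90:
  remove root 90; move last element 41 to root → [41, 78, 50, 56, 43, 19, 31, 34, 13]
  41 vs larger child 78 at index 1, swap → [78, 41, 50, 56, 43, 19, 31, 34, 13]
  41 vs larger child 56 at index 3, swap → [78, 56, 50, 41, 43, 19, 31, 34, 13]
extract-max #5 returns 78:
  remove root 78; move last element 13 to root → [13, 56, 50, 41, 43, 19, 31, 34]
  13 vs larger child 56 at index 1, swap → [56, 13, 50, 41, 43, 19, 31, 34]
  13 vs larger child 43 at index 4, swap → [56, 43, 50, 41, 13, 19, 31, 34]

[56, 43, 50, 41, 13, 19, 31, 34]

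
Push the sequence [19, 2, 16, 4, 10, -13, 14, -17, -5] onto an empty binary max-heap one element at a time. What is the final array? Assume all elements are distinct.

[19, 10, 16, 2, 4, -13, 14, -17, -5]

Insert 19:
  append 19 at index 0 → [19] (no swap needed)
Insert 2:
  append 2 at index 1 → [19, 2] (no swap needed)
Insert 16:
  append 16 at index 2 → [19, 2, 16] (no swap needed)
Insert 4:
  append 4 at index 3 → [19, 2, 16, 4]
  4 > parent 2 at index 1, swap → [19, 4, 16, 2]
Insert 10:
  append 10 at index 4 → [19, 4, 16, 2, 10]
  10 > parent 4 at index 1, swap → [19, 10, 16, 2, 4]
Insert -13:
  append -13 at index 5 → [19, 10, 16, 2, 4, -13] (no swap needed)
Insert 14:
  append 14 at index 6 → [19, 10, 16, 2, 4, -13, 14] (no swap needed)
Insert -17:
  append -17 at index 7 → [19, 10, 16, 2, 4, -13, 14, -17] (no swap needed)
Insert -5:
  append -5 at index 8 → [19, 10, 16, 2, 4, -13, 14, -17, -5] (no swap needed)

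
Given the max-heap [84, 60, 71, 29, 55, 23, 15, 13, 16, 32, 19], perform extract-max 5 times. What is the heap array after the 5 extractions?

extract-max #1 returns 84:
  remove root 84; move last element 19 to root → [19, 60, 71, 29, 55, 23, 15, 13, 16, 32]
  19 vs larger child 71 at index 2, swap → [71, 60, 19, 29, 55, 23, 15, 13, 16, 32]
  19 vs larger child 23 at index 5, swap → [71, 60, 23, 29, 55, 19, 15, 13, 16, 32]
extract-max #2 returns 71:
  remove root 71; move last element 32 to root → [32, 60, 23, 29, 55, 19, 15, 13, 16]
  32 vs larger child 60 at index 1, swap → [60, 32, 23, 29, 55, 19, 15, 13, 16]
  32 vs larger child 55 at index 4, swap → [60, 55, 23, 29, 32, 19, 15, 13, 16]
extract-max #3 returns 60:
  remove root 60; move last element 16 to root → [16, 55, 23, 29, 32, 19, 15, 13]
  16 vs larger child 55 at index 1, swap → [55, 16, 23, 29, 32, 19, 15, 13]
  16 vs larger child 32 at index 4, swap → [55, 32, 23, 29, 16, 19, 15, 13]
extract-max #4 returns 55:
  remove root 55; move last element 13 to root → [13, 32, 23, 29, 16, 19, 15]
  13 vs larger child 32 at index 1, swap → [32, 13, 23, 29, 16, 19, 15]
  13 vs larger child 29 at index 3, swap → [32, 29, 23, 13, 16, 19, 15]
extract-max #5 returns 32:
  remove root 32; move last element 15 to root → [15, 29, 23, 13, 16, 19]
  15 vs larger child 29 at index 1, swap → [29, 15, 23, 13, 16, 19]
  15 vs larger child 16 at index 4, swap → [29, 16, 23, 13, 15, 19]

[29, 16, 23, 13, 15, 19]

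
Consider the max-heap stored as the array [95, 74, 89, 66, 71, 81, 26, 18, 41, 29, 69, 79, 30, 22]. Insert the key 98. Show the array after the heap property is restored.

append 98 at index 14 → [95, 74, 89, 66, 71, 81, 26, 18, 41, 29, 69, 79, 30, 22, 98]
98 > parent 26 at index 6, swap → [95, 74, 89, 66, 71, 81, 98, 18, 41, 29, 69, 79, 30, 22, 26]
98 > parent 89 at index 2, swap → [95, 74, 98, 66, 71, 81, 89, 18, 41, 29, 69, 79, 30, 22, 26]
98 > parent 95 at index 0, swap → [98, 74, 95, 66, 71, 81, 89, 18, 41, 29, 69, 79, 30, 22, 26]

[98, 74, 95, 66, 71, 81, 89, 18, 41, 29, 69, 79, 30, 22, 26]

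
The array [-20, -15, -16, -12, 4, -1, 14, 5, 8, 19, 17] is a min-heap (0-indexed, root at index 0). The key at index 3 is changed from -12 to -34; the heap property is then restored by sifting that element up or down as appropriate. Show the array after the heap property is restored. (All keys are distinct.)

[-34, -20, -16, -15, 4, -1, 14, 5, 8, 19, 17]

set index 3 from -12 to -34 → [-20, -15, -16, -34, 4, -1, 14, 5, 8, 19, 17]
-34 < parent -15 at index 1, swap → [-20, -34, -16, -15, 4, -1, 14, 5, 8, 19, 17]
-34 < parent -20 at index 0, swap → [-34, -20, -16, -15, 4, -1, 14, 5, 8, 19, 17]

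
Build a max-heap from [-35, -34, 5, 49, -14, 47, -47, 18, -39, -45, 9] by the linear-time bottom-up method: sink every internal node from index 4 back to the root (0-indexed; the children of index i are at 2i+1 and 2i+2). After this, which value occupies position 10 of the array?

-14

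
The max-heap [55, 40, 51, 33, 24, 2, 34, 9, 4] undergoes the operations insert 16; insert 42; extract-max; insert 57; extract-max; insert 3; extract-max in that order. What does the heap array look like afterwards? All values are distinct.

insert 16:
  append 16 at index 9 → [55, 40, 51, 33, 24, 2, 34, 9, 4, 16] (no swap needed)
insert 42:
  append 42 at index 10 → [55, 40, 51, 33, 24, 2, 34, 9, 4, 16, 42]
  42 > parent 24 at index 4, swap → [55, 40, 51, 33, 42, 2, 34, 9, 4, 16, 24]
  42 > parent 40 at index 1, swap → [55, 42, 51, 33, 40, 2, 34, 9, 4, 16, 24]
extract-max → returns 55:
  remove root 55; move last element 24 to root → [24, 42, 51, 33, 40, 2, 34, 9, 4, 16]
  24 vs larger child 51 at index 2, swap → [51, 42, 24, 33, 40, 2, 34, 9, 4, 16]
  24 vs larger child 34 at index 6, swap → [51, 42, 34, 33, 40, 2, 24, 9, 4, 16]
insert 57:
  append 57 at index 10 → [51, 42, 34, 33, 40, 2, 24, 9, 4, 16, 57]
  57 > parent 40 at index 4, swap → [51, 42, 34, 33, 57, 2, 24, 9, 4, 16, 40]
  57 > parent 42 at index 1, swap → [51, 57, 34, 33, 42, 2, 24, 9, 4, 16, 40]
  57 > parent 51 at index 0, swap → [57, 51, 34, 33, 42, 2, 24, 9, 4, 16, 40]
extract-max → returns 57:
  remove root 57; move last element 40 to root → [40, 51, 34, 33, 42, 2, 24, 9, 4, 16]
  40 vs larger child 51 at index 1, swap → [51, 40, 34, 33, 42, 2, 24, 9, 4, 16]
  40 vs larger child 42 at index 4, swap → [51, 42, 34, 33, 40, 2, 24, 9, 4, 16]
insert 3:
  append 3 at index 10 → [51, 42, 34, 33, 40, 2, 24, 9, 4, 16, 3] (no swap needed)
extract-max → returns 51:
  remove root 51; move last element 3 to root → [3, 42, 34, 33, 40, 2, 24, 9, 4, 16]
  3 vs larger child 42 at index 1, swap → [42, 3, 34, 33, 40, 2, 24, 9, 4, 16]
  3 vs larger child 40 at index 4, swap → [42, 40, 34, 33, 3, 2, 24, 9, 4, 16]
  3 vs only child 16 at index 9, swap → [42, 40, 34, 33, 16, 2, 24, 9, 4, 3]

[42, 40, 34, 33, 16, 2, 24, 9, 4, 3]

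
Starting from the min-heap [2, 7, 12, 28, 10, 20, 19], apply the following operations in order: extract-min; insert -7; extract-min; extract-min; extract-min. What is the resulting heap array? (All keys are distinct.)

[12, 19, 20, 28]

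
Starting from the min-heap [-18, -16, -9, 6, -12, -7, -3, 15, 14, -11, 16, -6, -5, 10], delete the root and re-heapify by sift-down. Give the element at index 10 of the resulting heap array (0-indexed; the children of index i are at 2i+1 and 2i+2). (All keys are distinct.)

16

remove root -18; move last element 10 to root → [10, -16, -9, 6, -12, -7, -3, 15, 14, -11, 16, -6, -5]
10 vs smaller child -16 at index 1, swap → [-16, 10, -9, 6, -12, -7, -3, 15, 14, -11, 16, -6, -5]
10 vs smaller child -12 at index 4, swap → [-16, -12, -9, 6, 10, -7, -3, 15, 14, -11, 16, -6, -5]
10 vs smaller child -11 at index 9, swap → [-16, -12, -9, 6, -11, -7, -3, 15, 14, 10, 16, -6, -5]
resulting array: [-16, -12, -9, 6, -11, -7, -3, 15, 14, 10, 16, -6, -5]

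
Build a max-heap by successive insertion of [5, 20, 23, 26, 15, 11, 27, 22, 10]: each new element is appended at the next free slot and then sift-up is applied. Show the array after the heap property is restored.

Insert 5:
  append 5 at index 0 → [5] (no swap needed)
Insert 20:
  append 20 at index 1 → [5, 20]
  20 > parent 5 at index 0, swap → [20, 5]
Insert 23:
  append 23 at index 2 → [20, 5, 23]
  23 > parent 20 at index 0, swap → [23, 5, 20]
Insert 26:
  append 26 at index 3 → [23, 5, 20, 26]
  26 > parent 5 at index 1, swap → [23, 26, 20, 5]
  26 > parent 23 at index 0, swap → [26, 23, 20, 5]
Insert 15:
  append 15 at index 4 → [26, 23, 20, 5, 15] (no swap needed)
Insert 11:
  append 11 at index 5 → [26, 23, 20, 5, 15, 11] (no swap needed)
Insert 27:
  append 27 at index 6 → [26, 23, 20, 5, 15, 11, 27]
  27 > parent 20 at index 2, swap → [26, 23, 27, 5, 15, 11, 20]
  27 > parent 26 at index 0, swap → [27, 23, 26, 5, 15, 11, 20]
Insert 22:
  append 22 at index 7 → [27, 23, 26, 5, 15, 11, 20, 22]
  22 > parent 5 at index 3, swap → [27, 23, 26, 22, 15, 11, 20, 5]
Insert 10:
  append 10 at index 8 → [27, 23, 26, 22, 15, 11, 20, 5, 10] (no swap needed)

[27, 23, 26, 22, 15, 11, 20, 5, 10]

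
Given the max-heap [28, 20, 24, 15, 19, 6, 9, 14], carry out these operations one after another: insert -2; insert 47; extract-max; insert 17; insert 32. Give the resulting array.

[32, 28, 24, 15, 20, 6, 9, 14, -2, 17, 19]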